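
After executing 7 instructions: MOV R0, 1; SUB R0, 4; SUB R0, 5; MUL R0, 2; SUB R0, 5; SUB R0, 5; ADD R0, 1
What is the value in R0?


Register state trace:
  MOV R0, 1  → R0 = 1
  SUB R0, 4  → R0 = 1 - 4 = -3
  SUB R0, 5  → R0 = -3 - 5 = -8
  MUL R0, 2  → R0 = -8 * 2 = -16
  SUB R0, 5  → R0 = -16 - 5 = -21
  SUB R0, 5  → R0 = -21 - 5 = -26
  ADD R0, 1  → R0 = -26 + 1 = -25
Final: R0 = -25

-25


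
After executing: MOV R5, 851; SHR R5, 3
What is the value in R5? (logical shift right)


Register state trace:
  MOV R5, 851  → R5 = 851
  SHR R5, 3  → R5 = 851 >> 3 = 851 // 2^3 = 106
Final: R5 = 106

106


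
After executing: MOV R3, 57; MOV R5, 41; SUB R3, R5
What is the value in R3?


Register state trace:
  MOV R3, 57  → R3 = 57
  MOV R5, 41  → R5 = 41
  SUB R3, R5  → R3 = 57 - 41 = 16
Final: R3 = 16

16


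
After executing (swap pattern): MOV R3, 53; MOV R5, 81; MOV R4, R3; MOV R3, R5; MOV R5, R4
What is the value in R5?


Register state trace (swap pattern):
  MOV R3, 53  → R3 = 53
  MOV R5, 81  → R5 = 81
  MOV R4, R3  → R4 = 53  (save R3)
  MOV R3, R5  → R3 = 81  (R3 gets R5's value)
  MOV R5, R4  → R5 = 53  (R5 gets saved value)
Final: R5 = 53

53


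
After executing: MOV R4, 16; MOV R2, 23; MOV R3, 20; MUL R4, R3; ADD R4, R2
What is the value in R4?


Register state trace:
  MOV R4, 16  → R4 = 16
  MOV R2, 23  → R2 = 23
  MOV R3, 20  → R3 = 20
  MUL R4, R3  → R4 = 16 * 20 = 320
  ADD R4, R2  → R4 = 320 + 23 = 343
Final: R4 = 343

343


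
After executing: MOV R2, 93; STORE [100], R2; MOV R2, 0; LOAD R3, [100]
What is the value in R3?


Register and memory trace:
  MOV R2, 93  → R2 = 93
  STORE [100], R2  → mem[100] = 93
  MOV R2, 0  → R2 = 0
  LOAD R3, [100]  → R3 = mem[100] = 93
Final: R3 = 93

93


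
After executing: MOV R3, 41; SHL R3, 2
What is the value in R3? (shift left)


Register state trace:
  MOV R3, 41  → R3 = 41
  SHL R3, 2  → R3 = 41 << 2 = 41 * 2^2 = 164
Final: R3 = 164

164


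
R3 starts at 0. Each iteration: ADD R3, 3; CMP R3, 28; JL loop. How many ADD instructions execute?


Loop trace (R3 starts at 0, target 28, step 3):
  ADD #1: R3 = 0 + 3 = 3  → 3 < 28, loop
  ADD #2: R3 = 3 + 3 = 6  → 6 < 28, loop
  ADD #3: R3 = 6 + 3 = 9  → 9 < 28, loop
  ADD #4: R3 = 9 + 3 = 12  → 12 < 28, loop
  ADD #5: R3 = 12 + 3 = 15  → 15 < 28, loop
  ADD #6: R3 = 15 + 3 = 18  → 18 < 28, loop
  ADD #7: R3 = 18 + 3 = 21  → 21 < 28, loop
  ADD #8: R3 = 21 + 3 = 24  → 24 < 28, loop
  ADD #9: R3 = 24 + 3 = 27  → 27 < 28, loop
  ADD #10: R3 = 27 + 3 = 30  → 30 >= 28, exit
Total ADD instructions: 10

10


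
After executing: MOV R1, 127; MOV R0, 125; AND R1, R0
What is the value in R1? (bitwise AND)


Register state trace:
  MOV R1, 127  → R1 = 127 (0b01111111)
  MOV R0, 125  → R0 = 125 (0b01111101)
  AND R1, R0  → R1 = 127 AND 125 = 125 (0b01111101)
Final: R1 = 125

125


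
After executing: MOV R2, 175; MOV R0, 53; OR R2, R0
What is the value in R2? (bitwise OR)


Register state trace:
  MOV R2, 175  → R2 = 175 (0b10101111)
  MOV R0, 53  → R0 = 53 (0b00110101)
  OR R2, R0   → R2 = 175 OR 53 = 191 (0b10111111)
Final: R2 = 191

191


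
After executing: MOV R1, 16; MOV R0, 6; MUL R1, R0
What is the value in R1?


Register state trace:
  MOV R1, 16  → R1 = 16
  MOV R0, 6  → R0 = 6
  MUL R1, R0  → R1 = 16 * 6 = 96
Final: R1 = 96

96


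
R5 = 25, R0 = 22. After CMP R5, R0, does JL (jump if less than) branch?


Trace:
  R5 = 25, R0 = 22
  CMP R5, R0  → compares 25 vs 22
  JL checks: is 25 less than 22?
  25 > 22, so condition is false
Branch taken: No

No


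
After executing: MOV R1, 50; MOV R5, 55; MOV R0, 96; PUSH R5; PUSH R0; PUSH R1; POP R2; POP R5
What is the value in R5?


Stack trace (top is rightmost):
  MOV R1, 50  → R1 = 50
  MOV R5, 55  → R5 = 55
  MOV R0, 96  → R0 = 96
  PUSH R5  → stack: [55]
  PUSH R0  → stack: [55, 96]
  PUSH R1  → stack: [55, 96, 50]
  POP R2  → R2 = 50, stack: [55, 96]
  POP R5  → R5 = 96, stack: [55]
Final: R5 = 96

96


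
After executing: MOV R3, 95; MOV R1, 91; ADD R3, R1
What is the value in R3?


Register state trace:
  MOV R3, 95  → R3 = 95
  MOV R1, 91  → R1 = 91
  ADD R3, R1  → R3 = 95 + 91 = 186
Final: R3 = 186

186


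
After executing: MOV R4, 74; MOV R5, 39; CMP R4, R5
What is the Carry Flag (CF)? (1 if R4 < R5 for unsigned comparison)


Register state trace:
  MOV R4, 74  → R4 = 74
  MOV R5, 39  → R5 = 39
  CMP R4, R5  → unsigned 74 - 39: no borrow
  74 >= 39, so CF = 0
CF = 0

0


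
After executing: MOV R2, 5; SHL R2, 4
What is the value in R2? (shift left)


Register state trace:
  MOV R2, 5  → R2 = 5
  SHL R2, 4  → R2 = 5 << 4 = 5 * 2^4 = 80
Final: R2 = 80

80


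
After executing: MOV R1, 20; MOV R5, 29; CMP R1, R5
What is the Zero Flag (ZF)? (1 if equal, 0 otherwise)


Register state trace:
  MOV R1, 20  → R1 = 20
  MOV R5, 29  → R5 = 29
  CMP R1, R5  → computes 20 - 29 = -9
  Result is nonzero, so values are not equal
ZF = 0

0


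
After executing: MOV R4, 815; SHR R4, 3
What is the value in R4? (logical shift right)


Register state trace:
  MOV R4, 815  → R4 = 815
  SHR R4, 3  → R4 = 815 >> 3 = 815 // 2^3 = 101
Final: R4 = 101

101


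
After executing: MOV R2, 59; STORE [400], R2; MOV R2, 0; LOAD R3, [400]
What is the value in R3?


Register and memory trace:
  MOV R2, 59  → R2 = 59
  STORE [400], R2  → mem[400] = 59
  MOV R2, 0  → R2 = 0
  LOAD R3, [400]  → R3 = mem[400] = 59
Final: R3 = 59

59


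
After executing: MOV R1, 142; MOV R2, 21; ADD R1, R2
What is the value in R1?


Register state trace:
  MOV R1, 142  → R1 = 142
  MOV R2, 21  → R2 = 21
  ADD R1, R2  → R1 = 142 + 21 = 163
Final: R1 = 163

163


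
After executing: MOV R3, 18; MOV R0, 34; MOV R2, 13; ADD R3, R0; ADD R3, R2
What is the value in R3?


Register state trace:
  MOV R3, 18  → R3 = 18
  MOV R0, 34  → R0 = 34
  MOV R2, 13  → R2 = 13
  ADD R3, R0  → R3 = 18 + 34 = 52
  ADD R3, R2  → R3 = 52 + 13 = 65
Final: R3 = 65

65


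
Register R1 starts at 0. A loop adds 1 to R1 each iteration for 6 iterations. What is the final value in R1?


Starting value: R1 = 0
  Iter 1: R1 = 0 + 1 = 1
  Iter 2: R1 = 1 + 1 = 2
  Iter 3: R1 = 2 + 1 = 3
  Iter 4: R1 = 3 + 1 = 4
  Iter 5: R1 = 4 + 1 = 5
  Iter 6: R1 = 5 + 1 = 6
Final: R1 = 6

6


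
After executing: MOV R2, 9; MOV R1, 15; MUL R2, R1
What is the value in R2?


Register state trace:
  MOV R2, 9  → R2 = 9
  MOV R1, 15  → R1 = 15
  MUL R2, R1  → R2 = 9 * 15 = 135
Final: R2 = 135

135


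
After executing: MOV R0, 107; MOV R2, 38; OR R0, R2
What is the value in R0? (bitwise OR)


Register state trace:
  MOV R0, 107  → R0 = 107 (0b01101011)
  MOV R2, 38  → R2 = 38 (0b00100110)
  OR R0, R2   → R0 = 107 OR 38 = 111 (0b01101111)
Final: R0 = 111

111


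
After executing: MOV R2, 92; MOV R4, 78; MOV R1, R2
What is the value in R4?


Register state trace:
  MOV R2, 92  → R2 = 92
  MOV R4, 78  → R4 = 78
  MOV R1, R2  → R1 = 92
Final: R4 = 78

78


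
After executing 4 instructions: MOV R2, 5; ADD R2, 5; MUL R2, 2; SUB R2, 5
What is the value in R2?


Register state trace:
  MOV R2, 5  → R2 = 5
  ADD R2, 5  → R2 = 5 + 5 = 10
  MUL R2, 2  → R2 = 10 * 2 = 20
  SUB R2, 5  → R2 = 20 - 5 = 15
Final: R2 = 15

15


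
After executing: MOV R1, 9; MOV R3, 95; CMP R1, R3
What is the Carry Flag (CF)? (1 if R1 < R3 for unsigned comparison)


Register state trace:
  MOV R1, 9  → R1 = 9
  MOV R3, 95  → R3 = 95
  CMP R1, R3  → unsigned 9 - 95: borrow occurs
  9 < 95, so CF = 1
CF = 1

1


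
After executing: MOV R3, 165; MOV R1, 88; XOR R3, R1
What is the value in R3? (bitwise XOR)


Register state trace:
  MOV R3, 165  → R3 = 165 (0b10100101)
  MOV R1, 88  → R1 = 88 (0b01011000)
  XOR R3, R1  → R3 = 165 XOR 88 = 253 (0b11111101)
Final: R3 = 253

253


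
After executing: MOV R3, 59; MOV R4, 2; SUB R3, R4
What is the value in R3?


Register state trace:
  MOV R3, 59  → R3 = 59
  MOV R4, 2  → R4 = 2
  SUB R3, R4  → R3 = 59 - 2 = 57
Final: R3 = 57

57


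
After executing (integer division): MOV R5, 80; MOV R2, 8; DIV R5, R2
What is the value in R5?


Register state trace:
  MOV R5, 80  → R5 = 80
  MOV R2, 8  → R2 = 8
  DIV R5, R2  → R5 = 80 // 8 = 10
Final: R5 = 10

10


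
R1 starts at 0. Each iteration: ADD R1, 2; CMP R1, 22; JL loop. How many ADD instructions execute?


Loop trace (R1 starts at 0, target 22, step 2):
  ADD #1: R1 = 0 + 2 = 2  → 2 < 22, loop
  ADD #2: R1 = 2 + 2 = 4  → 4 < 22, loop
  ADD #3: R1 = 4 + 2 = 6  → 6 < 22, loop
  ADD #4: R1 = 6 + 2 = 8  → 8 < 22, loop
  ADD #5: R1 = 8 + 2 = 10  → 10 < 22, loop
  ADD #6: R1 = 10 + 2 = 12  → 12 < 22, loop
  ADD #7: R1 = 12 + 2 = 14  → 14 < 22, loop
  ADD #8: R1 = 14 + 2 = 16  → 16 < 22, loop
  ADD #9: R1 = 16 + 2 = 18  → 18 < 22, loop
  ADD #10: R1 = 18 + 2 = 20  → 20 < 22, loop
  ADD #11: R1 = 20 + 2 = 22  → 22 >= 22, exit
Total ADD instructions: 11

11


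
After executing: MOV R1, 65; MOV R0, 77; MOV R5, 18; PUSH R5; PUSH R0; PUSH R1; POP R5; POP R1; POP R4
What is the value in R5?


Stack trace (top is rightmost):
  MOV R1, 65  → R1 = 65
  MOV R0, 77  → R0 = 77
  MOV R5, 18  → R5 = 18
  PUSH R5  → stack: [18]
  PUSH R0  → stack: [18, 77]
  PUSH R1  → stack: [18, 77, 65]
  POP R5  → R5 = 65, stack: [18, 77]
  POP R1  → R1 = 77, stack: [18]
  POP R4  → R4 = 18, stack: []
Final: R5 = 65

65


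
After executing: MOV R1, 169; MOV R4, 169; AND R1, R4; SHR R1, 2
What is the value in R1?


Register state trace:
  MOV R1, 169  → R1 = 169 (0b10101001)
  MOV R4, 169  → R4 = 169 (0b10101001)
  AND R1, R4  → R1 = 169 AND 169 = 169 (0b10101001)
  SHR R1, 2  → R1 = 169 >> 2 = 42
Final: R1 = 42

42


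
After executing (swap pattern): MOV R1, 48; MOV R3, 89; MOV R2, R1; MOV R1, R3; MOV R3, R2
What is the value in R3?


Register state trace (swap pattern):
  MOV R1, 48  → R1 = 48
  MOV R3, 89  → R3 = 89
  MOV R2, R1  → R2 = 48  (save R1)
  MOV R1, R3  → R1 = 89  (R1 gets R3's value)
  MOV R3, R2  → R3 = 48  (R3 gets saved value)
Final: R3 = 48

48


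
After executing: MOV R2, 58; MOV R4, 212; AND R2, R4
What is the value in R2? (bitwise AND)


Register state trace:
  MOV R2, 58  → R2 = 58 (0b00111010)
  MOV R4, 212  → R4 = 212 (0b11010100)
  AND R2, R4  → R2 = 58 AND 212 = 16 (0b00010000)
Final: R2 = 16

16


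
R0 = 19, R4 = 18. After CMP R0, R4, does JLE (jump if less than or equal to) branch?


Trace:
  R0 = 19, R4 = 18
  CMP R0, R4  → compares 19 vs 18
  JLE checks: is 19 less than or equal to 18?
  19 > 18, so condition is false
Branch taken: No

No


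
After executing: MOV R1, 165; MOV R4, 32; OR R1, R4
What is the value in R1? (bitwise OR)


Register state trace:
  MOV R1, 165  → R1 = 165 (0b10100101)
  MOV R4, 32  → R4 = 32 (0b00100000)
  OR R1, R4   → R1 = 165 OR 32 = 165 (0b10100101)
Final: R1 = 165

165


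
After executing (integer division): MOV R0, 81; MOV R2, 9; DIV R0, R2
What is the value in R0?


Register state trace:
  MOV R0, 81  → R0 = 81
  MOV R2, 9  → R2 = 9
  DIV R0, R2  → R0 = 81 // 9 = 9
Final: R0 = 9

9


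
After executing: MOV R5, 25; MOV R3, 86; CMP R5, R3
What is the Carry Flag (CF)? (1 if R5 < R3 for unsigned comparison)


Register state trace:
  MOV R5, 25  → R5 = 25
  MOV R3, 86  → R3 = 86
  CMP R5, R3  → unsigned 25 - 86: borrow occurs
  25 < 86, so CF = 1
CF = 1

1


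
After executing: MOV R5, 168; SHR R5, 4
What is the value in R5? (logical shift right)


Register state trace:
  MOV R5, 168  → R5 = 168
  SHR R5, 4  → R5 = 168 >> 4 = 168 // 2^4 = 10
Final: R5 = 10

10


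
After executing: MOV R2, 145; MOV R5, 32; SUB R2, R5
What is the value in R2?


Register state trace:
  MOV R2, 145  → R2 = 145
  MOV R5, 32  → R5 = 32
  SUB R2, R5  → R2 = 145 - 32 = 113
Final: R2 = 113

113


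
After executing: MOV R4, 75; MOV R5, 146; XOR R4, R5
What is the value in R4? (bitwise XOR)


Register state trace:
  MOV R4, 75  → R4 = 75 (0b01001011)
  MOV R5, 146  → R5 = 146 (0b10010010)
  XOR R4, R5  → R4 = 75 XOR 146 = 217 (0b11011001)
Final: R4 = 217

217


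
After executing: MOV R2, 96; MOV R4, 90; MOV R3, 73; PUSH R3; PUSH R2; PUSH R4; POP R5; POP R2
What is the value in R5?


Stack trace (top is rightmost):
  MOV R2, 96  → R2 = 96
  MOV R4, 90  → R4 = 90
  MOV R3, 73  → R3 = 73
  PUSH R3  → stack: [73]
  PUSH R2  → stack: [73, 96]
  PUSH R4  → stack: [73, 96, 90]
  POP R5  → R5 = 90, stack: [73, 96]
  POP R2  → R2 = 96, stack: [73]
Final: R5 = 90

90


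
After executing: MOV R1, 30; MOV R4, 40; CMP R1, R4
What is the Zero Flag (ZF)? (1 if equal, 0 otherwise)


Register state trace:
  MOV R1, 30  → R1 = 30
  MOV R4, 40  → R4 = 40
  CMP R1, R4  → computes 30 - 40 = -10
  Result is nonzero, so values are not equal
ZF = 0

0


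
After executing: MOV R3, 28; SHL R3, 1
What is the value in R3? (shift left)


Register state trace:
  MOV R3, 28  → R3 = 28
  SHL R3, 1  → R3 = 28 << 1 = 28 * 2^1 = 56
Final: R3 = 56

56


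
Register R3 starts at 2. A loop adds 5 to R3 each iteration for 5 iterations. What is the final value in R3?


Starting value: R3 = 2
  Iter 1: R3 = 2 + 5 = 7
  Iter 2: R3 = 7 + 5 = 12
  Iter 3: R3 = 12 + 5 = 17
  Iter 4: R3 = 17 + 5 = 22
  Iter 5: R3 = 22 + 5 = 27
Final: R3 = 27

27


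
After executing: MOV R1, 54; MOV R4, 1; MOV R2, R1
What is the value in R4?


Register state trace:
  MOV R1, 54  → R1 = 54
  MOV R4, 1  → R4 = 1
  MOV R2, R1  → R2 = 54
Final: R4 = 1

1


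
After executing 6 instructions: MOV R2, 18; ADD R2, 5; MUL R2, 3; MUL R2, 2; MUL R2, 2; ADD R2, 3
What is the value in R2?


Register state trace:
  MOV R2, 18  → R2 = 18
  ADD R2, 5  → R2 = 18 + 5 = 23
  MUL R2, 3  → R2 = 23 * 3 = 69
  MUL R2, 2  → R2 = 69 * 2 = 138
  MUL R2, 2  → R2 = 138 * 2 = 276
  ADD R2, 3  → R2 = 276 + 3 = 279
Final: R2 = 279

279


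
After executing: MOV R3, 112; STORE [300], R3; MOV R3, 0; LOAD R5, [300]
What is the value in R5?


Register and memory trace:
  MOV R3, 112  → R3 = 112
  STORE [300], R3  → mem[300] = 112
  MOV R3, 0  → R3 = 0
  LOAD R5, [300]  → R5 = mem[300] = 112
Final: R5 = 112

112


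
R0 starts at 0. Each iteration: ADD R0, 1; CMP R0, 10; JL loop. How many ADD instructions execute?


Loop trace (R0 starts at 0, target 10, step 1):
  ADD #1: R0 = 0 + 1 = 1  → 1 < 10, loop
  ADD #2: R0 = 1 + 1 = 2  → 2 < 10, loop
  ADD #3: R0 = 2 + 1 = 3  → 3 < 10, loop
  ADD #4: R0 = 3 + 1 = 4  → 4 < 10, loop
  ADD #5: R0 = 4 + 1 = 5  → 5 < 10, loop
  ADD #6: R0 = 5 + 1 = 6  → 6 < 10, loop
  ADD #7: R0 = 6 + 1 = 7  → 7 < 10, loop
  ADD #8: R0 = 7 + 1 = 8  → 8 < 10, loop
  ADD #9: R0 = 8 + 1 = 9  → 9 < 10, loop
  ADD #10: R0 = 9 + 1 = 10  → 10 >= 10, exit
Total ADD instructions: 10

10


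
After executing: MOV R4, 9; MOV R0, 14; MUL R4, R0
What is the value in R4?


Register state trace:
  MOV R4, 9  → R4 = 9
  MOV R0, 14  → R0 = 14
  MUL R4, R0  → R4 = 9 * 14 = 126
Final: R4 = 126

126


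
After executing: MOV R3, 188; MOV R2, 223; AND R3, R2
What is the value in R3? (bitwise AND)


Register state trace:
  MOV R3, 188  → R3 = 188 (0b10111100)
  MOV R2, 223  → R2 = 223 (0b11011111)
  AND R3, R2  → R3 = 188 AND 223 = 156 (0b10011100)
Final: R3 = 156

156


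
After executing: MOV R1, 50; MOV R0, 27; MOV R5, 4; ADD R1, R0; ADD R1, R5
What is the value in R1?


Register state trace:
  MOV R1, 50  → R1 = 50
  MOV R0, 27  → R0 = 27
  MOV R5, 4  → R5 = 4
  ADD R1, R0  → R1 = 50 + 27 = 77
  ADD R1, R5  → R1 = 77 + 4 = 81
Final: R1 = 81

81


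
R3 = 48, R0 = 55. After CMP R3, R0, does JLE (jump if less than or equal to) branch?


Trace:
  R3 = 48, R0 = 55
  CMP R3, R0  → compares 48 vs 55
  JLE checks: is 48 less than or equal to 55?
  48 < 55, so condition is true
Branch taken: Yes

Yes


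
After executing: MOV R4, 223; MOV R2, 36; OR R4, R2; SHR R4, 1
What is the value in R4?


Register state trace:
  MOV R4, 223  → R4 = 223 (0b11011111)
  MOV R2, 36  → R2 = 36 (0b00100100)
  OR R4, R2  → R4 = 223 OR 36 = 255 (0b11111111)
  SHR R4, 1  → R4 = 255 >> 1 = 127
Final: R4 = 127

127


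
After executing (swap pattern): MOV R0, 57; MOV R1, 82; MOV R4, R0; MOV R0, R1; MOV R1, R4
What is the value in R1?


Register state trace (swap pattern):
  MOV R0, 57  → R0 = 57
  MOV R1, 82  → R1 = 82
  MOV R4, R0  → R4 = 57  (save R0)
  MOV R0, R1  → R0 = 82  (R0 gets R1's value)
  MOV R1, R4  → R1 = 57  (R1 gets saved value)
Final: R1 = 57

57


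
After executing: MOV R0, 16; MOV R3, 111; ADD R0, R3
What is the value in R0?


Register state trace:
  MOV R0, 16  → R0 = 16
  MOV R3, 111  → R3 = 111
  ADD R0, R3  → R0 = 16 + 111 = 127
Final: R0 = 127

127


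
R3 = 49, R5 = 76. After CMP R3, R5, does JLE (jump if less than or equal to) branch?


Trace:
  R3 = 49, R5 = 76
  CMP R3, R5  → compares 49 vs 76
  JLE checks: is 49 less than or equal to 76?
  49 < 76, so condition is true
Branch taken: Yes

Yes


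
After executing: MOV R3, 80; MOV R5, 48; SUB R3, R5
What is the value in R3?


Register state trace:
  MOV R3, 80  → R3 = 80
  MOV R5, 48  → R5 = 48
  SUB R3, R5  → R3 = 80 - 48 = 32
Final: R3 = 32

32


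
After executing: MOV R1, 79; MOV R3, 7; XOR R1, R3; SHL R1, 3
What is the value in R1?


Register state trace:
  MOV R1, 79  → R1 = 79 (0b01001111)
  MOV R3, 7  → R3 = 7 (0b00000111)
  XOR R1, R3  → R1 = 79 XOR 7 = 72 (0b01001000)
  SHL R1, 3  → R1 = 72 << 3 = 576
Final: R1 = 576

576


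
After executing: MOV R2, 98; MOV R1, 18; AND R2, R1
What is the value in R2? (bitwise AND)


Register state trace:
  MOV R2, 98  → R2 = 98 (0b01100010)
  MOV R1, 18  → R1 = 18 (0b00010010)
  AND R2, R1  → R2 = 98 AND 18 = 2 (0b00000010)
Final: R2 = 2

2


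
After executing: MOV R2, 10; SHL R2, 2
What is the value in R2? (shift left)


Register state trace:
  MOV R2, 10  → R2 = 10
  SHL R2, 2  → R2 = 10 << 2 = 10 * 2^2 = 40
Final: R2 = 40

40


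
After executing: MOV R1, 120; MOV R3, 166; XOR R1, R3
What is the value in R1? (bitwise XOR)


Register state trace:
  MOV R1, 120  → R1 = 120 (0b01111000)
  MOV R3, 166  → R3 = 166 (0b10100110)
  XOR R1, R3  → R1 = 120 XOR 166 = 222 (0b11011110)
Final: R1 = 222

222


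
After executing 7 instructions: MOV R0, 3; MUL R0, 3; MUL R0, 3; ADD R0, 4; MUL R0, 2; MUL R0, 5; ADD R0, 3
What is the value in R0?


Register state trace:
  MOV R0, 3  → R0 = 3
  MUL R0, 3  → R0 = 3 * 3 = 9
  MUL R0, 3  → R0 = 9 * 3 = 27
  ADD R0, 4  → R0 = 27 + 4 = 31
  MUL R0, 2  → R0 = 31 * 2 = 62
  MUL R0, 5  → R0 = 62 * 5 = 310
  ADD R0, 3  → R0 = 310 + 3 = 313
Final: R0 = 313

313


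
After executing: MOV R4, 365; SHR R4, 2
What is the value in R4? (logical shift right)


Register state trace:
  MOV R4, 365  → R4 = 365
  SHR R4, 2  → R4 = 365 >> 2 = 365 // 2^2 = 91
Final: R4 = 91

91


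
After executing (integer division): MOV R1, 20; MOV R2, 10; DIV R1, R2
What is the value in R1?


Register state trace:
  MOV R1, 20  → R1 = 20
  MOV R2, 10  → R2 = 10
  DIV R1, R2  → R1 = 20 // 10 = 2
Final: R1 = 2

2


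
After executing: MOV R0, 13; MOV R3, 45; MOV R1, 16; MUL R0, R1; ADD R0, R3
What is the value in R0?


Register state trace:
  MOV R0, 13  → R0 = 13
  MOV R3, 45  → R3 = 45
  MOV R1, 16  → R1 = 16
  MUL R0, R1  → R0 = 13 * 16 = 208
  ADD R0, R3  → R0 = 208 + 45 = 253
Final: R0 = 253

253


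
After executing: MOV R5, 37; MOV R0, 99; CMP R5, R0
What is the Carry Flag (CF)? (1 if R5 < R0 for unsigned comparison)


Register state trace:
  MOV R5, 37  → R5 = 37
  MOV R0, 99  → R0 = 99
  CMP R5, R0  → unsigned 37 - 99: borrow occurs
  37 < 99, so CF = 1
CF = 1

1


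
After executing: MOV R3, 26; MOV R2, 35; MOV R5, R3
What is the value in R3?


Register state trace:
  MOV R3, 26  → R3 = 26
  MOV R2, 35  → R2 = 35
  MOV R5, R3  → R5 = 26
Final: R3 = 26

26


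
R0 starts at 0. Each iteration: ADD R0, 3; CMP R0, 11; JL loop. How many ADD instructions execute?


Loop trace (R0 starts at 0, target 11, step 3):
  ADD #1: R0 = 0 + 3 = 3  → 3 < 11, loop
  ADD #2: R0 = 3 + 3 = 6  → 6 < 11, loop
  ADD #3: R0 = 6 + 3 = 9  → 9 < 11, loop
  ADD #4: R0 = 9 + 3 = 12  → 12 >= 11, exit
Total ADD instructions: 4

4


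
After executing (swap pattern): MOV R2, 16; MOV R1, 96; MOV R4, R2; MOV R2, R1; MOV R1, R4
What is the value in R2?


Register state trace (swap pattern):
  MOV R2, 16  → R2 = 16
  MOV R1, 96  → R1 = 96
  MOV R4, R2  → R4 = 16  (save R2)
  MOV R2, R1  → R2 = 96  (R2 gets R1's value)
  MOV R1, R4  → R1 = 16  (R1 gets saved value)
Final: R2 = 96

96


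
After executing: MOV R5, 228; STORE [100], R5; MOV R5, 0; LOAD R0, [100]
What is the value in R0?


Register and memory trace:
  MOV R5, 228  → R5 = 228
  STORE [100], R5  → mem[100] = 228
  MOV R5, 0  → R5 = 0
  LOAD R0, [100]  → R0 = mem[100] = 228
Final: R0 = 228

228


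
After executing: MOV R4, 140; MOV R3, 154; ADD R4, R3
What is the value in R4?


Register state trace:
  MOV R4, 140  → R4 = 140
  MOV R3, 154  → R3 = 154
  ADD R4, R3  → R4 = 140 + 154 = 294
Final: R4 = 294

294


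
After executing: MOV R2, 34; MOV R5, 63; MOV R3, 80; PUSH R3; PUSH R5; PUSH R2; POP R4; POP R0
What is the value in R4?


Stack trace (top is rightmost):
  MOV R2, 34  → R2 = 34
  MOV R5, 63  → R5 = 63
  MOV R3, 80  → R3 = 80
  PUSH R3  → stack: [80]
  PUSH R5  → stack: [80, 63]
  PUSH R2  → stack: [80, 63, 34]
  POP R4  → R4 = 34, stack: [80, 63]
  POP R0  → R0 = 63, stack: [80]
Final: R4 = 34

34


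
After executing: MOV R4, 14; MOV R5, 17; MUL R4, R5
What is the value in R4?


Register state trace:
  MOV R4, 14  → R4 = 14
  MOV R5, 17  → R5 = 17
  MUL R4, R5  → R4 = 14 * 17 = 238
Final: R4 = 238

238


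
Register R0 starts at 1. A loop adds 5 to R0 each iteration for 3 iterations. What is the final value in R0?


Starting value: R0 = 1
  Iter 1: R0 = 1 + 5 = 6
  Iter 2: R0 = 6 + 5 = 11
  Iter 3: R0 = 11 + 5 = 16
Final: R0 = 16

16


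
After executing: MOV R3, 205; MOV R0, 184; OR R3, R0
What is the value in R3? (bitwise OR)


Register state trace:
  MOV R3, 205  → R3 = 205 (0b11001101)
  MOV R0, 184  → R0 = 184 (0b10111000)
  OR R3, R0   → R3 = 205 OR 184 = 253 (0b11111101)
Final: R3 = 253

253


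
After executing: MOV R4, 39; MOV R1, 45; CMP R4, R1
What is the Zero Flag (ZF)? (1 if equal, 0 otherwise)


Register state trace:
  MOV R4, 39  → R4 = 39
  MOV R1, 45  → R1 = 45
  CMP R4, R1  → computes 39 - 45 = -6
  Result is nonzero, so values are not equal
ZF = 0

0


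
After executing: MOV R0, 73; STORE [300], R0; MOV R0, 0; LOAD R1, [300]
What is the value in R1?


Register and memory trace:
  MOV R0, 73  → R0 = 73
  STORE [300], R0  → mem[300] = 73
  MOV R0, 0  → R0 = 0
  LOAD R1, [300]  → R1 = mem[300] = 73
Final: R1 = 73

73


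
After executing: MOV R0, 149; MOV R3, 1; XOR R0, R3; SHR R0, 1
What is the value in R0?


Register state trace:
  MOV R0, 149  → R0 = 149 (0b10010101)
  MOV R3, 1  → R3 = 1 (0b00000001)
  XOR R0, R3  → R0 = 149 XOR 1 = 148 (0b10010100)
  SHR R0, 1  → R0 = 148 >> 1 = 74
Final: R0 = 74

74


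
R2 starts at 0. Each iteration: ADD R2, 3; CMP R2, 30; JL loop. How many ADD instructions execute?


Loop trace (R2 starts at 0, target 30, step 3):
  ADD #1: R2 = 0 + 3 = 3  → 3 < 30, loop
  ADD #2: R2 = 3 + 3 = 6  → 6 < 30, loop
  ADD #3: R2 = 6 + 3 = 9  → 9 < 30, loop
  ADD #4: R2 = 9 + 3 = 12  → 12 < 30, loop
  ADD #5: R2 = 12 + 3 = 15  → 15 < 30, loop
  ADD #6: R2 = 15 + 3 = 18  → 18 < 30, loop
  ADD #7: R2 = 18 + 3 = 21  → 21 < 30, loop
  ADD #8: R2 = 21 + 3 = 24  → 24 < 30, loop
  ADD #9: R2 = 24 + 3 = 27  → 27 < 30, loop
  ADD #10: R2 = 27 + 3 = 30  → 30 >= 30, exit
Total ADD instructions: 10

10


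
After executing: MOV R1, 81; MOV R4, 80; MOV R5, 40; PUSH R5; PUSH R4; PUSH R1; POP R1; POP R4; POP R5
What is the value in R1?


Stack trace (top is rightmost):
  MOV R1, 81  → R1 = 81
  MOV R4, 80  → R4 = 80
  MOV R5, 40  → R5 = 40
  PUSH R5  → stack: [40]
  PUSH R4  → stack: [40, 80]
  PUSH R1  → stack: [40, 80, 81]
  POP R1  → R1 = 81, stack: [40, 80]
  POP R4  → R4 = 80, stack: [40]
  POP R5  → R5 = 40, stack: []
Final: R1 = 81

81


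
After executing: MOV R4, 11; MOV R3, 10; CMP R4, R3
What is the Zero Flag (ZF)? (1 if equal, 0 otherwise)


Register state trace:
  MOV R4, 11  → R4 = 11
  MOV R3, 10  → R3 = 10
  CMP R4, R3  → computes 11 - 10 = 1
  Result is nonzero, so values are not equal
ZF = 0

0


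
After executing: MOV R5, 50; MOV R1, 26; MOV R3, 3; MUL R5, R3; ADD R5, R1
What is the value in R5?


Register state trace:
  MOV R5, 50  → R5 = 50
  MOV R1, 26  → R1 = 26
  MOV R3, 3  → R3 = 3
  MUL R5, R3  → R5 = 50 * 3 = 150
  ADD R5, R1  → R5 = 150 + 26 = 176
Final: R5 = 176

176


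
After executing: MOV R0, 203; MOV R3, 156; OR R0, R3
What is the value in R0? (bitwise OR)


Register state trace:
  MOV R0, 203  → R0 = 203 (0b11001011)
  MOV R3, 156  → R3 = 156 (0b10011100)
  OR R0, R3   → R0 = 203 OR 156 = 223 (0b11011111)
Final: R0 = 223

223


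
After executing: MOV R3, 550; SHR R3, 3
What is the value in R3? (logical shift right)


Register state trace:
  MOV R3, 550  → R3 = 550
  SHR R3, 3  → R3 = 550 >> 3 = 550 // 2^3 = 68
Final: R3 = 68

68


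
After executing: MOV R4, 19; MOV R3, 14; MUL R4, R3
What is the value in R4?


Register state trace:
  MOV R4, 19  → R4 = 19
  MOV R3, 14  → R3 = 14
  MUL R4, R3  → R4 = 19 * 14 = 266
Final: R4 = 266

266


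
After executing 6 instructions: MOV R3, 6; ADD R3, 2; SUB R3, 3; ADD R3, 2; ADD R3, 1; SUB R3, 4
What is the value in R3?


Register state trace:
  MOV R3, 6  → R3 = 6
  ADD R3, 2  → R3 = 6 + 2 = 8
  SUB R3, 3  → R3 = 8 - 3 = 5
  ADD R3, 2  → R3 = 5 + 2 = 7
  ADD R3, 1  → R3 = 7 + 1 = 8
  SUB R3, 4  → R3 = 8 - 4 = 4
Final: R3 = 4

4


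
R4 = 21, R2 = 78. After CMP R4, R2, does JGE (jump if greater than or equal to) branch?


Trace:
  R4 = 21, R2 = 78
  CMP R4, R2  → compares 21 vs 78
  JGE checks: is 21 greater than or equal to 78?
  21 < 78, so condition is false
Branch taken: No

No


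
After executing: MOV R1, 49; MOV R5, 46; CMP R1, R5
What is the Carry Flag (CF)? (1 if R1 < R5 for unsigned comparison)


Register state trace:
  MOV R1, 49  → R1 = 49
  MOV R5, 46  → R5 = 46
  CMP R1, R5  → unsigned 49 - 46: no borrow
  49 >= 46, so CF = 0
CF = 0

0


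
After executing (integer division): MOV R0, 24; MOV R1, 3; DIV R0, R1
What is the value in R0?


Register state trace:
  MOV R0, 24  → R0 = 24
  MOV R1, 3  → R1 = 3
  DIV R0, R1  → R0 = 24 // 3 = 8
Final: R0 = 8

8


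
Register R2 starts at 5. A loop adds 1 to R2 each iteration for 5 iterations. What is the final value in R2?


Starting value: R2 = 5
  Iter 1: R2 = 5 + 1 = 6
  Iter 2: R2 = 6 + 1 = 7
  Iter 3: R2 = 7 + 1 = 8
  Iter 4: R2 = 8 + 1 = 9
  Iter 5: R2 = 9 + 1 = 10
Final: R2 = 10

10


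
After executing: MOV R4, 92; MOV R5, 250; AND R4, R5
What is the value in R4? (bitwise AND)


Register state trace:
  MOV R4, 92  → R4 = 92 (0b01011100)
  MOV R5, 250  → R5 = 250 (0b11111010)
  AND R4, R5  → R4 = 92 AND 250 = 88 (0b01011000)
Final: R4 = 88

88


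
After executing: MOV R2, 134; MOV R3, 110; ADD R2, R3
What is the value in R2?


Register state trace:
  MOV R2, 134  → R2 = 134
  MOV R3, 110  → R3 = 110
  ADD R2, R3  → R2 = 134 + 110 = 244
Final: R2 = 244

244


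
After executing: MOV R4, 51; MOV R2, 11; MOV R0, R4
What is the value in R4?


Register state trace:
  MOV R4, 51  → R4 = 51
  MOV R2, 11  → R2 = 11
  MOV R0, R4  → R0 = 51
Final: R4 = 51

51


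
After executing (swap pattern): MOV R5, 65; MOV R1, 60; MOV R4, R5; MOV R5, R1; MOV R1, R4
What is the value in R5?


Register state trace (swap pattern):
  MOV R5, 65  → R5 = 65
  MOV R1, 60  → R1 = 60
  MOV R4, R5  → R4 = 65  (save R5)
  MOV R5, R1  → R5 = 60  (R5 gets R1's value)
  MOV R1, R4  → R1 = 65  (R1 gets saved value)
Final: R5 = 60

60


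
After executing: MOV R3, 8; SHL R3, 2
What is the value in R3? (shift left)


Register state trace:
  MOV R3, 8  → R3 = 8
  SHL R3, 2  → R3 = 8 << 2 = 8 * 2^2 = 32
Final: R3 = 32

32


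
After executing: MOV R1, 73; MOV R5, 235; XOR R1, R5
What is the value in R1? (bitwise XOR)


Register state trace:
  MOV R1, 73  → R1 = 73 (0b01001001)
  MOV R5, 235  → R5 = 235 (0b11101011)
  XOR R1, R5  → R1 = 73 XOR 235 = 162 (0b10100010)
Final: R1 = 162

162


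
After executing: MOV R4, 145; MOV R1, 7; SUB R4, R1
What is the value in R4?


Register state trace:
  MOV R4, 145  → R4 = 145
  MOV R1, 7  → R1 = 7
  SUB R4, R1  → R4 = 145 - 7 = 138
Final: R4 = 138

138


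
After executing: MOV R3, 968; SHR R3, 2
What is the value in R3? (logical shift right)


Register state trace:
  MOV R3, 968  → R3 = 968
  SHR R3, 2  → R3 = 968 >> 2 = 968 // 2^2 = 242
Final: R3 = 242

242


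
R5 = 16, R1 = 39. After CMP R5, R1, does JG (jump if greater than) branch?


Trace:
  R5 = 16, R1 = 39
  CMP R5, R1  → compares 16 vs 39
  JG checks: is 16 greater than 39?
  16 < 39, so condition is false
Branch taken: No

No


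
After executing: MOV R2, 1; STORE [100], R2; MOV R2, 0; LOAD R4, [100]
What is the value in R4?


Register and memory trace:
  MOV R2, 1  → R2 = 1
  STORE [100], R2  → mem[100] = 1
  MOV R2, 0  → R2 = 0
  LOAD R4, [100]  → R4 = mem[100] = 1
Final: R4 = 1

1


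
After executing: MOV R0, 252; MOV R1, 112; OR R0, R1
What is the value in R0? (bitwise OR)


Register state trace:
  MOV R0, 252  → R0 = 252 (0b11111100)
  MOV R1, 112  → R1 = 112 (0b01110000)
  OR R0, R1   → R0 = 252 OR 112 = 252 (0b11111100)
Final: R0 = 252

252


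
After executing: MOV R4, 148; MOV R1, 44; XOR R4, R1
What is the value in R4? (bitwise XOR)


Register state trace:
  MOV R4, 148  → R4 = 148 (0b10010100)
  MOV R1, 44  → R1 = 44 (0b00101100)
  XOR R4, R1  → R4 = 148 XOR 44 = 184 (0b10111000)
Final: R4 = 184

184


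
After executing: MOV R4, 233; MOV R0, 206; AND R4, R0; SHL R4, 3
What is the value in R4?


Register state trace:
  MOV R4, 233  → R4 = 233 (0b11101001)
  MOV R0, 206  → R0 = 206 (0b11001110)
  AND R4, R0  → R4 = 233 AND 206 = 200 (0b11001000)
  SHL R4, 3  → R4 = 200 << 3 = 1600
Final: R4 = 1600

1600


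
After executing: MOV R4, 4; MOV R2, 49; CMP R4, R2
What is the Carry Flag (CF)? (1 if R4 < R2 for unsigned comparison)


Register state trace:
  MOV R4, 4  → R4 = 4
  MOV R2, 49  → R2 = 49
  CMP R4, R2  → unsigned 4 - 49: borrow occurs
  4 < 49, so CF = 1
CF = 1

1


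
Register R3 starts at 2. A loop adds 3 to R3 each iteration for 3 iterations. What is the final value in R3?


Starting value: R3 = 2
  Iter 1: R3 = 2 + 3 = 5
  Iter 2: R3 = 5 + 3 = 8
  Iter 3: R3 = 8 + 3 = 11
Final: R3 = 11

11


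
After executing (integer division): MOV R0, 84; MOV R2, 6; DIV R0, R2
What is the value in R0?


Register state trace:
  MOV R0, 84  → R0 = 84
  MOV R2, 6  → R2 = 6
  DIV R0, R2  → R0 = 84 // 6 = 14
Final: R0 = 14

14


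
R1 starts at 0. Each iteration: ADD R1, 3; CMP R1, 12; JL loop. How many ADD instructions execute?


Loop trace (R1 starts at 0, target 12, step 3):
  ADD #1: R1 = 0 + 3 = 3  → 3 < 12, loop
  ADD #2: R1 = 3 + 3 = 6  → 6 < 12, loop
  ADD #3: R1 = 6 + 3 = 9  → 9 < 12, loop
  ADD #4: R1 = 9 + 3 = 12  → 12 >= 12, exit
Total ADD instructions: 4

4


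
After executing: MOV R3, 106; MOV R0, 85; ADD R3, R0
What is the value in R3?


Register state trace:
  MOV R3, 106  → R3 = 106
  MOV R0, 85  → R0 = 85
  ADD R3, R0  → R3 = 106 + 85 = 191
Final: R3 = 191

191


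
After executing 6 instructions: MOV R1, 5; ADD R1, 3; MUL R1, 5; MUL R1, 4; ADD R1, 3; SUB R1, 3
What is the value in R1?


Register state trace:
  MOV R1, 5  → R1 = 5
  ADD R1, 3  → R1 = 5 + 3 = 8
  MUL R1, 5  → R1 = 8 * 5 = 40
  MUL R1, 4  → R1 = 40 * 4 = 160
  ADD R1, 3  → R1 = 160 + 3 = 163
  SUB R1, 3  → R1 = 163 - 3 = 160
Final: R1 = 160

160


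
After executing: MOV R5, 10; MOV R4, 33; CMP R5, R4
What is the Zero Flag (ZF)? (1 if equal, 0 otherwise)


Register state trace:
  MOV R5, 10  → R5 = 10
  MOV R4, 33  → R4 = 33
  CMP R5, R4  → computes 10 - 33 = -23
  Result is nonzero, so values are not equal
ZF = 0

0


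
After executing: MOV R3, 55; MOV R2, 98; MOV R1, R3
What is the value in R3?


Register state trace:
  MOV R3, 55  → R3 = 55
  MOV R2, 98  → R2 = 98
  MOV R1, R3  → R1 = 55
Final: R3 = 55

55


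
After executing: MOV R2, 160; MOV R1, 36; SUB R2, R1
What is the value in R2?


Register state trace:
  MOV R2, 160  → R2 = 160
  MOV R1, 36  → R1 = 36
  SUB R2, R1  → R2 = 160 - 36 = 124
Final: R2 = 124

124


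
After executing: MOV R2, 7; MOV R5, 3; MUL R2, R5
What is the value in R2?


Register state trace:
  MOV R2, 7  → R2 = 7
  MOV R5, 3  → R5 = 3
  MUL R2, R5  → R2 = 7 * 3 = 21
Final: R2 = 21

21


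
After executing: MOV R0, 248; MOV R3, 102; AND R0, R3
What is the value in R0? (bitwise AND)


Register state trace:
  MOV R0, 248  → R0 = 248 (0b11111000)
  MOV R3, 102  → R3 = 102 (0b01100110)
  AND R0, R3  → R0 = 248 AND 102 = 96 (0b01100000)
Final: R0 = 96

96


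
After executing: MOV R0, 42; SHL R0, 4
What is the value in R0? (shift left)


Register state trace:
  MOV R0, 42  → R0 = 42
  SHL R0, 4  → R0 = 42 << 4 = 42 * 2^4 = 672
Final: R0 = 672

672


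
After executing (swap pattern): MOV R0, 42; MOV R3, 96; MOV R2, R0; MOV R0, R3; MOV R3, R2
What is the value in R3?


Register state trace (swap pattern):
  MOV R0, 42  → R0 = 42
  MOV R3, 96  → R3 = 96
  MOV R2, R0  → R2 = 42  (save R0)
  MOV R0, R3  → R0 = 96  (R0 gets R3's value)
  MOV R3, R2  → R3 = 42  (R3 gets saved value)
Final: R3 = 42

42


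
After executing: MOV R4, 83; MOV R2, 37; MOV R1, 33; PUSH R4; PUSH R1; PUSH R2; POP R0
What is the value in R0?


Stack trace (top is rightmost):
  MOV R4, 83  → R4 = 83
  MOV R2, 37  → R2 = 37
  MOV R1, 33  → R1 = 33
  PUSH R4  → stack: [83]
  PUSH R1  → stack: [83, 33]
  PUSH R2  → stack: [83, 33, 37]
  POP R0  → R0 = 37, stack: [83, 33]
Final: R0 = 37

37


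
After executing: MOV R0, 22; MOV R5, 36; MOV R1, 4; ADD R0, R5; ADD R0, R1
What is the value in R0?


Register state trace:
  MOV R0, 22  → R0 = 22
  MOV R5, 36  → R5 = 36
  MOV R1, 4  → R1 = 4
  ADD R0, R5  → R0 = 22 + 36 = 58
  ADD R0, R1  → R0 = 58 + 4 = 62
Final: R0 = 62

62


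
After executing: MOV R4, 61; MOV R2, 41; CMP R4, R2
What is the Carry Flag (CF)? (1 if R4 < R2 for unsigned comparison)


Register state trace:
  MOV R4, 61  → R4 = 61
  MOV R2, 41  → R2 = 41
  CMP R4, R2  → unsigned 61 - 41: no borrow
  61 >= 41, so CF = 0
CF = 0

0


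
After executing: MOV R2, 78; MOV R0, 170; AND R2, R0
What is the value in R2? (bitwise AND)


Register state trace:
  MOV R2, 78  → R2 = 78 (0b01001110)
  MOV R0, 170  → R0 = 170 (0b10101010)
  AND R2, R0  → R2 = 78 AND 170 = 10 (0b00001010)
Final: R2 = 10

10


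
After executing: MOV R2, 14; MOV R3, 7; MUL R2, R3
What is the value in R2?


Register state trace:
  MOV R2, 14  → R2 = 14
  MOV R3, 7  → R3 = 7
  MUL R2, R3  → R2 = 14 * 7 = 98
Final: R2 = 98

98


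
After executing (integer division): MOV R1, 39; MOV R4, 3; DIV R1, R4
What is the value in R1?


Register state trace:
  MOV R1, 39  → R1 = 39
  MOV R4, 3  → R4 = 3
  DIV R1, R4  → R1 = 39 // 3 = 13
Final: R1 = 13

13


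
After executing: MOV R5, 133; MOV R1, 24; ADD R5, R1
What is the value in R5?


Register state trace:
  MOV R5, 133  → R5 = 133
  MOV R1, 24  → R1 = 24
  ADD R5, R1  → R5 = 133 + 24 = 157
Final: R5 = 157

157


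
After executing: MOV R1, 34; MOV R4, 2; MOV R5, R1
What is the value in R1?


Register state trace:
  MOV R1, 34  → R1 = 34
  MOV R4, 2  → R4 = 2
  MOV R5, R1  → R5 = 34
Final: R1 = 34

34


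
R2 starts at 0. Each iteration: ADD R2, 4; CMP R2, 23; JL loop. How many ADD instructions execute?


Loop trace (R2 starts at 0, target 23, step 4):
  ADD #1: R2 = 0 + 4 = 4  → 4 < 23, loop
  ADD #2: R2 = 4 + 4 = 8  → 8 < 23, loop
  ADD #3: R2 = 8 + 4 = 12  → 12 < 23, loop
  ADD #4: R2 = 12 + 4 = 16  → 16 < 23, loop
  ADD #5: R2 = 16 + 4 = 20  → 20 < 23, loop
  ADD #6: R2 = 20 + 4 = 24  → 24 >= 23, exit
Total ADD instructions: 6

6


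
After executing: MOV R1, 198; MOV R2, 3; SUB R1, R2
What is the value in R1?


Register state trace:
  MOV R1, 198  → R1 = 198
  MOV R2, 3  → R2 = 3
  SUB R1, R2  → R1 = 198 - 3 = 195
Final: R1 = 195

195


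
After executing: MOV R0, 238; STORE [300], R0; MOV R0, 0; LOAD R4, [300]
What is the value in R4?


Register and memory trace:
  MOV R0, 238  → R0 = 238
  STORE [300], R0  → mem[300] = 238
  MOV R0, 0  → R0 = 0
  LOAD R4, [300]  → R4 = mem[300] = 238
Final: R4 = 238

238


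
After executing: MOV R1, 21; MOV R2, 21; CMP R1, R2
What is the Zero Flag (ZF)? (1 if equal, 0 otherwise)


Register state trace:
  MOV R1, 21  → R1 = 21
  MOV R2, 21  → R2 = 21
  CMP R1, R2  → computes 21 - 21 = 0
  Result is zero, so values are equal
ZF = 1

1


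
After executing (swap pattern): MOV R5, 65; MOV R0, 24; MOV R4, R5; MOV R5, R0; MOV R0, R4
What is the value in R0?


Register state trace (swap pattern):
  MOV R5, 65  → R5 = 65
  MOV R0, 24  → R0 = 24
  MOV R4, R5  → R4 = 65  (save R5)
  MOV R5, R0  → R5 = 24  (R5 gets R0's value)
  MOV R0, R4  → R0 = 65  (R0 gets saved value)
Final: R0 = 65

65


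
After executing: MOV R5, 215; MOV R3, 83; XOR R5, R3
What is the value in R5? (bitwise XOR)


Register state trace:
  MOV R5, 215  → R5 = 215 (0b11010111)
  MOV R3, 83  → R3 = 83 (0b01010011)
  XOR R5, R3  → R5 = 215 XOR 83 = 132 (0b10000100)
Final: R5 = 132

132


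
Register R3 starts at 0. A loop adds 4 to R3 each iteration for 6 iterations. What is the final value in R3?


Starting value: R3 = 0
  Iter 1: R3 = 0 + 4 = 4
  Iter 2: R3 = 4 + 4 = 8
  Iter 3: R3 = 8 + 4 = 12
  Iter 4: R3 = 12 + 4 = 16
  Iter 5: R3 = 16 + 4 = 20
  Iter 6: R3 = 20 + 4 = 24
Final: R3 = 24

24


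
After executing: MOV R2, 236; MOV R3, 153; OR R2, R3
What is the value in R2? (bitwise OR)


Register state trace:
  MOV R2, 236  → R2 = 236 (0b11101100)
  MOV R3, 153  → R3 = 153 (0b10011001)
  OR R2, R3   → R2 = 236 OR 153 = 253 (0b11111101)
Final: R2 = 253

253


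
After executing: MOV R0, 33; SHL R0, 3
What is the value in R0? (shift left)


Register state trace:
  MOV R0, 33  → R0 = 33
  SHL R0, 3  → R0 = 33 << 3 = 33 * 2^3 = 264
Final: R0 = 264

264


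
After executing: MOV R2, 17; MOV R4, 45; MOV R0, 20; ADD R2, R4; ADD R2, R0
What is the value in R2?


Register state trace:
  MOV R2, 17  → R2 = 17
  MOV R4, 45  → R4 = 45
  MOV R0, 20  → R0 = 20
  ADD R2, R4  → R2 = 17 + 45 = 62
  ADD R2, R0  → R2 = 62 + 20 = 82
Final: R2 = 82

82


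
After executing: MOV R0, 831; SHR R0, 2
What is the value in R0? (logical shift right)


Register state trace:
  MOV R0, 831  → R0 = 831
  SHR R0, 2  → R0 = 831 >> 2 = 831 // 2^2 = 207
Final: R0 = 207

207


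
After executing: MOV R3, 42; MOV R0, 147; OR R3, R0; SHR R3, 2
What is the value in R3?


Register state trace:
  MOV R3, 42  → R3 = 42 (0b00101010)
  MOV R0, 147  → R0 = 147 (0b10010011)
  OR R3, R0  → R3 = 42 OR 147 = 187 (0b10111011)
  SHR R3, 2  → R3 = 187 >> 2 = 46
Final: R3 = 46

46
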